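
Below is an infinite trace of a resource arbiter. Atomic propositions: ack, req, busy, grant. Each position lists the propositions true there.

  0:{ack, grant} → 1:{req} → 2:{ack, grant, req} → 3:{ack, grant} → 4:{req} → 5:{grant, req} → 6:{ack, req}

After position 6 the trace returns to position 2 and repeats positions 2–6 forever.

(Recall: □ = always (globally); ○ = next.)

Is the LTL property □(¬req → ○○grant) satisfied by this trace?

¬req → ○○grant holds at every position 0..6, and those are all positions ever visited, so □(¬req → ○○grant) holds.
Positions where ¬req holds: 0, 3.
Check ○○grant at each: 0→ok, 3→ok.

Yes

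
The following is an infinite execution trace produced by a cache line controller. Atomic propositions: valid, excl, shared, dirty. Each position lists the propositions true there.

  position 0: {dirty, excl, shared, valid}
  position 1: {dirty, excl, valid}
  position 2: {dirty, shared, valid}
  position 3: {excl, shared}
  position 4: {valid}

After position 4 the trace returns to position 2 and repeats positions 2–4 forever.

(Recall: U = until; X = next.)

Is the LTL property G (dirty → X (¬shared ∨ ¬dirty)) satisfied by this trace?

dirty → X (¬shared ∨ ¬dirty) must hold at every position from 0 onward. It fails at position 1, so G (dirty → X (¬shared ∨ ¬dirty)) is false.
Positions where dirty holds: 0, 1, 2.
Check X (¬shared ∨ ¬dirty) at each: 0→ok, 1→fails, 2→ok.

Violated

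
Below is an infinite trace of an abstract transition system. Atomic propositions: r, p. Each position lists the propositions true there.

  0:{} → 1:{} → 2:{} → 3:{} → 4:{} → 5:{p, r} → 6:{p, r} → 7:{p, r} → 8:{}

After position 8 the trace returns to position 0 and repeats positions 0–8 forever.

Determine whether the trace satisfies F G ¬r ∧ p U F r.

G ¬r is false at every position 0..8, so it never becomes true and F G ¬r fails.
Walking from position 0: F r first holds at position 0, and p holds at every earlier position along the way, so p U F r holds.
At position 0: F G ¬r is false; p U F r is true; so F G ¬r ∧ p U F r is false.

Violated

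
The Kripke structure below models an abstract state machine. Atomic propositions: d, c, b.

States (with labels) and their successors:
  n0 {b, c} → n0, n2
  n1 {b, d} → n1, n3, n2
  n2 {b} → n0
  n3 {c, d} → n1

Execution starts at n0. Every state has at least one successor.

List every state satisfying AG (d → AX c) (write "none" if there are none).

States satisfying d → AX c: {n0, n2}.
States satisfying AG (d → AX c): {n0, n2}.

{n0, n2}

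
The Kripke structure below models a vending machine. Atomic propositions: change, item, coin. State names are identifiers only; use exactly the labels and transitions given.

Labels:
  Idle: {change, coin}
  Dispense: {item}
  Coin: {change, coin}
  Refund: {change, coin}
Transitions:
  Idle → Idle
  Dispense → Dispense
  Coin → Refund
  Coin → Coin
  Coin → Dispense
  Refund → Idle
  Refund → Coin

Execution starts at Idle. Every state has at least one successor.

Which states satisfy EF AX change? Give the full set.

{Idle, Coin, Refund}

States satisfying AX change: {Idle, Refund}.
States satisfying EF AX change: {Idle, Coin, Refund}.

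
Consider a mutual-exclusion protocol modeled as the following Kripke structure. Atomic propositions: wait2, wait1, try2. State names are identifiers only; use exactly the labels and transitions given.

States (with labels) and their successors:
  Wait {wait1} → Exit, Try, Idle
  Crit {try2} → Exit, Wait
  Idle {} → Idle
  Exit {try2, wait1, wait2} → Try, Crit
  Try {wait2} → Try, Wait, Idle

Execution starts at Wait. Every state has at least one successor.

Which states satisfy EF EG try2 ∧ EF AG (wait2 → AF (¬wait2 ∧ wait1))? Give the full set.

States satisfying EG try2: {Crit, Exit}.
States satisfying EF EG try2: {Wait, Crit, Exit, Try}.
States satisfying AG (wait2 → AF (¬wait2 ∧ wait1)): {Idle}.
States satisfying EF AG (wait2 → AF (¬wait2 ∧ wait1)): {Wait, Crit, Idle, Exit, Try}.
States satisfying EF EG try2 ∧ EF AG (wait2 → AF (¬wait2 ∧ wait1)): {Wait, Crit, Exit, Try}.

{Wait, Crit, Exit, Try}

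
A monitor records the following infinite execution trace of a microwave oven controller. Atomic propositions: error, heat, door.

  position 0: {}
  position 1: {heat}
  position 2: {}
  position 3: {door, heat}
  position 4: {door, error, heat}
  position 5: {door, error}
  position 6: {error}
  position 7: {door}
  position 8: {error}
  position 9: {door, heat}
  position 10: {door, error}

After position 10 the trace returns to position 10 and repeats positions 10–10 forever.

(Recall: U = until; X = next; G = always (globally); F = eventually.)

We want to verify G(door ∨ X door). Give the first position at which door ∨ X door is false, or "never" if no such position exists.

0

At position 0 the labels are {} and the next position 1 has {heat}, so door ∨ X door is false there. This is the first violation.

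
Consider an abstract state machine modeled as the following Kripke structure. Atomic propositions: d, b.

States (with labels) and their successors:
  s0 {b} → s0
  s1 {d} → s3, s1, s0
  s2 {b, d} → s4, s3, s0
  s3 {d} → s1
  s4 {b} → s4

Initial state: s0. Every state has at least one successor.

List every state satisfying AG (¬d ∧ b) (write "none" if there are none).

States satisfying ¬d ∧ b: {s0, s4}.
States satisfying AG (¬d ∧ b): {s0, s4}.

{s0, s4}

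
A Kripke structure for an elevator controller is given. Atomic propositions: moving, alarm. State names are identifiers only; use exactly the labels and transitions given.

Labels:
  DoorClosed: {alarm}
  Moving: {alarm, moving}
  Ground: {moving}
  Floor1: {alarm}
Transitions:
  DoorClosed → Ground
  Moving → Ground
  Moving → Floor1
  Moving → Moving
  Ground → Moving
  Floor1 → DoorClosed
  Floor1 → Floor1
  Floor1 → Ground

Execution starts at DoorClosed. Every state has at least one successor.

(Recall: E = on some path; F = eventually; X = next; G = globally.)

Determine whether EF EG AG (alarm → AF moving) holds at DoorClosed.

States satisfying EG AG (alarm → AF moving): ∅.
States satisfying EF EG AG (alarm → AF moving): ∅.
No suitable path/successor from DoorClosed witnesses the formula.
DoorClosed ∉ Sat(EF EG AG (alarm → AF moving)).

No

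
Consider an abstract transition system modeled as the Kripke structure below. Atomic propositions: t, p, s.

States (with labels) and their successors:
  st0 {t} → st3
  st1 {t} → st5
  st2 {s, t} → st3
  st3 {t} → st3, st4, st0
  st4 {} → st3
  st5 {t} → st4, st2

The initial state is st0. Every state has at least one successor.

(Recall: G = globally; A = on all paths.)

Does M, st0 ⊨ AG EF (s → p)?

Satisfied

States satisfying EF (s → p): {st0, st1, st2, st3, st4, st5}.
States satisfying AG EF (s → p): {st0, st1, st2, st3, st4, st5}.
Every state reachable from st0 satisfies EF (s → p).
st0 ∈ Sat(AG EF (s → p)).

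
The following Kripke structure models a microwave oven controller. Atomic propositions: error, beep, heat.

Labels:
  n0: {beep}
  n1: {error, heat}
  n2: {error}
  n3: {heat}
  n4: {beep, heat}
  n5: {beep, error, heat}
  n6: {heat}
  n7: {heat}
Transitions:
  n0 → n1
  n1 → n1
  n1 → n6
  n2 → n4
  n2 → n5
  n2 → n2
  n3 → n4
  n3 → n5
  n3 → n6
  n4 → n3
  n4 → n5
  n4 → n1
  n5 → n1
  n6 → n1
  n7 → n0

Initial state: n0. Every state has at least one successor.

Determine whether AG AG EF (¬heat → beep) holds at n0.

States satisfying AG EF (¬heat → beep): {n0, n1, n2, n3, n4, n5, n6, n7}.
States satisfying AG AG EF (¬heat → beep): {n0, n1, n2, n3, n4, n5, n6, n7}.
Every state reachable from n0 satisfies AG EF (¬heat → beep).
n0 ∈ Sat(AG AG EF (¬heat → beep)).

Satisfied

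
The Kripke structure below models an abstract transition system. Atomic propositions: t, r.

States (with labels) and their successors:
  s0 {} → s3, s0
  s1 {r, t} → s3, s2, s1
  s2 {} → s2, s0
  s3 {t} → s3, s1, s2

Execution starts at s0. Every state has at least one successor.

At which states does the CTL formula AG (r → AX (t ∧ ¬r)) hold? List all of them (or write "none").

States satisfying r → AX (t ∧ ¬r): {s0, s2, s3}.
States satisfying AG (r → AX (t ∧ ¬r)): ∅.

none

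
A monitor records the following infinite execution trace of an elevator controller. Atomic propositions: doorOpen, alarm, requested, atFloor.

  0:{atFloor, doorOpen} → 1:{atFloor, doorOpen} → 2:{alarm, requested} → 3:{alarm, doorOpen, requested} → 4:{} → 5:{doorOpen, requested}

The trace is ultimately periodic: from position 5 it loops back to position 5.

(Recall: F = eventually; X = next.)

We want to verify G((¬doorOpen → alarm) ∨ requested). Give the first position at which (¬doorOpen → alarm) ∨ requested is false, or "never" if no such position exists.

4

Check (¬doorOpen → alarm) ∨ requested at each position in order: 0 ✓, 1 ✓, 2 ✓, 3 ✓.
At position 4 the labels are {}, so (¬doorOpen → alarm) ∨ requested is false there. This is the first violation.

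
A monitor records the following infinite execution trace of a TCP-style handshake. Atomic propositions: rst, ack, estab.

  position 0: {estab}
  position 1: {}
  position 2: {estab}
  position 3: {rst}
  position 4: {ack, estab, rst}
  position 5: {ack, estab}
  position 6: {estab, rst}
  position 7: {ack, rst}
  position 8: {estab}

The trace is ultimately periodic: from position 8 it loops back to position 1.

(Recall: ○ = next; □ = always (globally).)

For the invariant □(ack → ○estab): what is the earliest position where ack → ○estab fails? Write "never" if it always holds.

never

ack → ○estab holds at every position 0..8, and those are all the positions the trace ever visits, so the invariant □(ack → ○estab) is never violated.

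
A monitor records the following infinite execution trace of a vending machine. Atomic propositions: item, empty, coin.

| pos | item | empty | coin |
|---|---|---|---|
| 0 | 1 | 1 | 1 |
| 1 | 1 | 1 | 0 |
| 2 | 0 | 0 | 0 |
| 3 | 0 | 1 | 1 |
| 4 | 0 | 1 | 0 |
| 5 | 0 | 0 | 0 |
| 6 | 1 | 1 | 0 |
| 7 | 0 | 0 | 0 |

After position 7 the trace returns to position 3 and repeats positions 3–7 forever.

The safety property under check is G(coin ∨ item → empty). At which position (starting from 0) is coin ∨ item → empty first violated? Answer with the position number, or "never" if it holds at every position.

never

coin ∨ item → empty holds at every position 0..7, and those are all the positions the trace ever visits, so the invariant G(coin ∨ item → empty) is never violated.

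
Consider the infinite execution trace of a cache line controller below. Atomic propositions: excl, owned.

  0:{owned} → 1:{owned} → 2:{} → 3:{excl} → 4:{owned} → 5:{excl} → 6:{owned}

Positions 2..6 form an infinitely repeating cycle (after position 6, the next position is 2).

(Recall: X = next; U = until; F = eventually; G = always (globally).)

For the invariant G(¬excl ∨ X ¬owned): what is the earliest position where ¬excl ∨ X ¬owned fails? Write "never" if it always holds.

Check ¬excl ∨ X ¬owned at each position in order: 0 ✓, 1 ✓, 2 ✓.
At position 3 the labels are {excl} and the next position 4 has {owned}, so ¬excl ∨ X ¬owned is false there. This is the first violation.

3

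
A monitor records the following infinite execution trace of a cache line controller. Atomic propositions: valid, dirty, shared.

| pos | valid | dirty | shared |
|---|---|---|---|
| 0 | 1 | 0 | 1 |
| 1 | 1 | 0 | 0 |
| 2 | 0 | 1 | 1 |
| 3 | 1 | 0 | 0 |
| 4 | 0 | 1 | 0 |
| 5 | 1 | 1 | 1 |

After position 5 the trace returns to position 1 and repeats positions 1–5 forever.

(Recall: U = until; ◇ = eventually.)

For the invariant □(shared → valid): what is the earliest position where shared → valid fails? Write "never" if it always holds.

2

Check shared → valid at each position in order: 0 ✓, 1 ✓.
At position 2 the labels are {dirty, shared}, so shared → valid is false there. This is the first violation.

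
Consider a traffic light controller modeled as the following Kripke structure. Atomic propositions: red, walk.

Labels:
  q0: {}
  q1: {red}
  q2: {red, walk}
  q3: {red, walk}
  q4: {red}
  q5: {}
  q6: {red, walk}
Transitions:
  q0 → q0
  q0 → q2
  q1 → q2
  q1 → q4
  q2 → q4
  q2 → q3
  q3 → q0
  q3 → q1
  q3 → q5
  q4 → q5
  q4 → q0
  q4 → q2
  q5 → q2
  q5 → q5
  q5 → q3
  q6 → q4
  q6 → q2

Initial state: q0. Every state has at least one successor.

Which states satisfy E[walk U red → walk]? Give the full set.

States satisfying walk: {q2, q3, q6}.
States satisfying red → walk: {q0, q2, q3, q5, q6}.
States satisfying E[walk U red → walk]: {q0, q2, q3, q5, q6}.

{q0, q2, q3, q5, q6}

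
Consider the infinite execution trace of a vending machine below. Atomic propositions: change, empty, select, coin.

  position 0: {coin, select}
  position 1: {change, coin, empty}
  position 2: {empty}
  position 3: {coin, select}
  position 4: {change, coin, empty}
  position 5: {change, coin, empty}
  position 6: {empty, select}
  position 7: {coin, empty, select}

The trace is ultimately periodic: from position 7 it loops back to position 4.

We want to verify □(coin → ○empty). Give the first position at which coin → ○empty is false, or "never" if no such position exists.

coin → ○empty holds at every position 0..7, and those are all the positions the trace ever visits, so the invariant □(coin → ○empty) is never violated.

never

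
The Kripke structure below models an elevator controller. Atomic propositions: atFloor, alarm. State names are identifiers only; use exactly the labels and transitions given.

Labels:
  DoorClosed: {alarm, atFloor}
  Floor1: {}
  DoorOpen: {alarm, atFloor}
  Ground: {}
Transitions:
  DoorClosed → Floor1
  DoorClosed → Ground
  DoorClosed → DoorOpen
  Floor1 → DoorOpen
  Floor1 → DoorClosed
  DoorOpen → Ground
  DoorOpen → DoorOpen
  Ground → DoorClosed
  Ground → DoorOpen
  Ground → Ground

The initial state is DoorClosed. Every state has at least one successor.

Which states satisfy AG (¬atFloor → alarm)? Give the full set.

none

States satisfying ¬atFloor → alarm: {DoorClosed, DoorOpen}.
States satisfying AG (¬atFloor → alarm): ∅.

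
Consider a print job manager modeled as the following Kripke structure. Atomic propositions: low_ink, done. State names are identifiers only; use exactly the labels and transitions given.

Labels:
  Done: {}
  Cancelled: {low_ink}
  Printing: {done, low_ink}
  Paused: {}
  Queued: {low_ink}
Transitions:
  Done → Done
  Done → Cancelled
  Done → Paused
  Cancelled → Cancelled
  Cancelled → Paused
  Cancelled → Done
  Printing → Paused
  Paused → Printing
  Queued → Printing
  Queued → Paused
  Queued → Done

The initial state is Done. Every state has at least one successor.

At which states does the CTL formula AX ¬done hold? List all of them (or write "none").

States satisfying ¬done: {Done, Cancelled, Paused, Queued}.
States satisfying AX ¬done: {Done, Cancelled, Printing}.

{Done, Cancelled, Printing}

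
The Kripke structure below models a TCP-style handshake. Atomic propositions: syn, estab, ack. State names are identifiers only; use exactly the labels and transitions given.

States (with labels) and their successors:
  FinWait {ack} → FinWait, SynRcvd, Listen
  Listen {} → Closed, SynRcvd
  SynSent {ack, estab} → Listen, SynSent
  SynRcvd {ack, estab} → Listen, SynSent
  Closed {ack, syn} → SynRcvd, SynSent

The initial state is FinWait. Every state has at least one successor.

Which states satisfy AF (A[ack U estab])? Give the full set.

States satisfying A[ack U estab]: {SynSent, SynRcvd, Closed}.
States satisfying AF (A[ack U estab]): {Listen, SynSent, SynRcvd, Closed}.

{Listen, SynSent, SynRcvd, Closed}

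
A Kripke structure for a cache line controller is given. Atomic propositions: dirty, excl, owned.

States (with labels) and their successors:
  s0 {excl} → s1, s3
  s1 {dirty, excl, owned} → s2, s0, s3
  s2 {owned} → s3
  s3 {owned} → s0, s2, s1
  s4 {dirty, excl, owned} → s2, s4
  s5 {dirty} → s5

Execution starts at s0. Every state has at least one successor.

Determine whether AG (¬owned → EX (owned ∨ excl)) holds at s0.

States satisfying ¬owned → EX (owned ∨ excl): {s0, s1, s2, s3, s4}.
States satisfying AG (¬owned → EX (owned ∨ excl)): {s0, s1, s2, s3, s4}.
Every state reachable from s0 satisfies ¬owned → EX (owned ∨ excl).
s0 ∈ Sat(AG (¬owned → EX (owned ∨ excl))).

Satisfied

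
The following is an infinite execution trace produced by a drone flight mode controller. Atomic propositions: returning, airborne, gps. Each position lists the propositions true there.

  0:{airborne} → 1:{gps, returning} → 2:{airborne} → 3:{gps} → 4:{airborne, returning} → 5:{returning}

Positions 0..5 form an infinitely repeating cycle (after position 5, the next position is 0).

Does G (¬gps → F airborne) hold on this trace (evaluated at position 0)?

Holds

¬gps → F airborne holds at every position 0..5, and those are all positions ever visited, so G (¬gps → F airborne) holds.
Positions where ¬gps holds: 0, 2, 4, 5.
Check F airborne at each: 0→ok, 2→ok, 4→ok, 5→ok.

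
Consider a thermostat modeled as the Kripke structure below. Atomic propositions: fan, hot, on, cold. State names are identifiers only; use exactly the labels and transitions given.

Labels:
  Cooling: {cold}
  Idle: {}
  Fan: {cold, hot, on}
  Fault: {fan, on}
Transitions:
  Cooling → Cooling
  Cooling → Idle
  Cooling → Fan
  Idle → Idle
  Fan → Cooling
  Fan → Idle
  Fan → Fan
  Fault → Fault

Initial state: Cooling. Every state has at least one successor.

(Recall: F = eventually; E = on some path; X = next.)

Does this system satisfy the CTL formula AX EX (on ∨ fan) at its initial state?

States satisfying EX (on ∨ fan): {Cooling, Fan, Fault}.
States satisfying AX EX (on ∨ fan): {Fault}.
Cooling ∉ Sat(AX EX (on ∨ fan)).

No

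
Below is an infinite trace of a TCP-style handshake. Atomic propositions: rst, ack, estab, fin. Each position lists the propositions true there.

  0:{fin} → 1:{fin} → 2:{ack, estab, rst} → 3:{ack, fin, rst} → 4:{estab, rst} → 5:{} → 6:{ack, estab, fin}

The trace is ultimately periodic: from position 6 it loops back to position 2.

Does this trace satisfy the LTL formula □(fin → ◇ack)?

Holds

fin → ◇ack holds at every position 0..6, and those are all positions ever visited, so □(fin → ◇ack) holds.
Positions where fin holds: 0, 1, 3, 6.
Check ◇ack at each: 0→ok, 1→ok, 3→ok, 6→ok.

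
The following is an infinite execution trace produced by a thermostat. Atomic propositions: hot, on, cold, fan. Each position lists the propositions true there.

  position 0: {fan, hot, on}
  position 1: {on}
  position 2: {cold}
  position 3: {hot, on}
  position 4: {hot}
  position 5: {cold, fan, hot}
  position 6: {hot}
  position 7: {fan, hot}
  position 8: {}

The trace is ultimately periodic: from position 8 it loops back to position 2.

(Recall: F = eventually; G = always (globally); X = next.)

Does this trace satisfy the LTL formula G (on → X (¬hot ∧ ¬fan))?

Violated

on → X (¬hot ∧ ¬fan) must hold at every position from 0 onward. It fails at position 3, so G (on → X (¬hot ∧ ¬fan)) is false.
Positions where on holds: 0, 1, 3.
Check X (¬hot ∧ ¬fan) at each: 0→ok, 1→ok, 3→fails.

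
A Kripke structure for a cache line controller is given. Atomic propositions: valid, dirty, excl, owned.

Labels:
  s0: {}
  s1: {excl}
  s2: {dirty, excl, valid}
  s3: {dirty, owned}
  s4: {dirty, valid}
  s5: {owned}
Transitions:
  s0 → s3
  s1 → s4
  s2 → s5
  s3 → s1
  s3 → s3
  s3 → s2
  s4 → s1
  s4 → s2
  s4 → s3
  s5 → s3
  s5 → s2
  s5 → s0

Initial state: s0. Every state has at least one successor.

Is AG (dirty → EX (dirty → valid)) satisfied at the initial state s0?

States satisfying dirty → EX (dirty → valid): {s0, s1, s2, s3, s4, s5}.
States satisfying AG (dirty → EX (dirty → valid)): {s0, s1, s2, s3, s4, s5}.
Every state reachable from s0 satisfies dirty → EX (dirty → valid).
s0 ∈ Sat(AG (dirty → EX (dirty → valid))).

Yes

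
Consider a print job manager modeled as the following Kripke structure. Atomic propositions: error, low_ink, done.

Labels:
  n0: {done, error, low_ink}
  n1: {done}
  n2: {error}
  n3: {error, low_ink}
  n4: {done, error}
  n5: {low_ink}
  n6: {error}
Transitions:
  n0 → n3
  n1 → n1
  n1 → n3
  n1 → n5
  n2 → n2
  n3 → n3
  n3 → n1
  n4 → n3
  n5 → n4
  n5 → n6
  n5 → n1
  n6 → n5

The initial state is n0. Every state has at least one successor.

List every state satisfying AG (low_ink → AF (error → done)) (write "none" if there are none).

States satisfying low_ink → AF (error → done): {n0, n1, n2, n4, n5, n6}.
States satisfying AG (low_ink → AF (error → done)): {n2}.

{n2}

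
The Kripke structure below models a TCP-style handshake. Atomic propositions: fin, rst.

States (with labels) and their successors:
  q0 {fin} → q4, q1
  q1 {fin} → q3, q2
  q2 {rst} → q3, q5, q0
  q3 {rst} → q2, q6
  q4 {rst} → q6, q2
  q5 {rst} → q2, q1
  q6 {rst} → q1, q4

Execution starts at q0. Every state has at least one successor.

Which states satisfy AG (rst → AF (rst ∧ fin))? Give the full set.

none

States satisfying rst → AF (rst ∧ fin): {q0, q1}.
States satisfying AG (rst → AF (rst ∧ fin)): ∅.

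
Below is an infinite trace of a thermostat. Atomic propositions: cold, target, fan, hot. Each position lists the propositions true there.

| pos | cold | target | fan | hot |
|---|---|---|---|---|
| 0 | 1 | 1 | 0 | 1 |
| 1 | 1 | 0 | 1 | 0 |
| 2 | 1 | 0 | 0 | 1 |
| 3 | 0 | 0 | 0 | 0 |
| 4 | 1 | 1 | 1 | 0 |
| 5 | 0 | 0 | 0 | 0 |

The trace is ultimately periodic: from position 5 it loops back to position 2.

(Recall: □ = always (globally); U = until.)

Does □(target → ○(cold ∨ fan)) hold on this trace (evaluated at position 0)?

target → ○(cold ∨ fan) must hold at every position from 0 onward. It fails at position 4, so □(target → ○(cold ∨ fan)) is false.
Positions where target holds: 0, 4.
Check ○(cold ∨ fan) at each: 0→ok, 4→fails.

Violated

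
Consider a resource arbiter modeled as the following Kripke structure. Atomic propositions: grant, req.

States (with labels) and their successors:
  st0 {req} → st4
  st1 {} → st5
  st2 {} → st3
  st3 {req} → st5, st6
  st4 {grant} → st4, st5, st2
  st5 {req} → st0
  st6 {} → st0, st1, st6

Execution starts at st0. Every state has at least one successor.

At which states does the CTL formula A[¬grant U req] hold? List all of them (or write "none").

States satisfying ¬grant: {st0, st1, st2, st3, st5, st6}.
States satisfying req: {st0, st3, st5}.
States satisfying A[¬grant U req]: {st0, st1, st2, st3, st5}.

{st0, st1, st2, st3, st5}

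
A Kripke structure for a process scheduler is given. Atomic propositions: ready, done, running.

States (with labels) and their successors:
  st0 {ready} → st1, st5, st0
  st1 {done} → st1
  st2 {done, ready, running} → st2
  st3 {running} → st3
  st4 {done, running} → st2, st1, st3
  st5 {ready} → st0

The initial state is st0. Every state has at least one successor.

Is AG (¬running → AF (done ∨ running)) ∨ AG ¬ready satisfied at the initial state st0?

States satisfying ¬running → AF (done ∨ running): {st1, st2, st3, st4}.
States satisfying AG (¬running → AF (done ∨ running)): {st1, st2, st3, st4}.
States satisfying ¬ready: {st1, st3, st4}.
States satisfying AG ¬ready: {st1, st3}.
States satisfying AG (¬running → AF (done ∨ running)) ∨ AG ¬ready: {st1, st2, st3, st4}.
st0 ∉ Sat(AG (¬running → AF (done ∨ running)) ∨ AG ¬ready).

No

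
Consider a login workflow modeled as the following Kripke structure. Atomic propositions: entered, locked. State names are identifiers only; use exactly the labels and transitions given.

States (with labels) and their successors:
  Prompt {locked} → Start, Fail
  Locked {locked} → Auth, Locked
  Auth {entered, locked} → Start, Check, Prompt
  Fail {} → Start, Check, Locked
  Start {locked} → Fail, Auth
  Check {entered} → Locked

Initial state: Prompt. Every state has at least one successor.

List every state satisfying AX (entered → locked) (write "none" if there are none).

States satisfying entered → locked: {Prompt, Locked, Auth, Fail, Start}.
States satisfying AX (entered → locked): {Prompt, Locked, Start, Check}.

{Prompt, Locked, Start, Check}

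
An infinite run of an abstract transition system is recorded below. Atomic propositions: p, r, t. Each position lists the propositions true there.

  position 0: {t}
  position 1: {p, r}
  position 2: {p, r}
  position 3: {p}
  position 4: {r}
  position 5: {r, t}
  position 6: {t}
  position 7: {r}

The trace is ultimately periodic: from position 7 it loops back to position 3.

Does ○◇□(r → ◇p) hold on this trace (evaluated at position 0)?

The position after 0 is 1; ◇□(r → ◇p) is true there.

Holds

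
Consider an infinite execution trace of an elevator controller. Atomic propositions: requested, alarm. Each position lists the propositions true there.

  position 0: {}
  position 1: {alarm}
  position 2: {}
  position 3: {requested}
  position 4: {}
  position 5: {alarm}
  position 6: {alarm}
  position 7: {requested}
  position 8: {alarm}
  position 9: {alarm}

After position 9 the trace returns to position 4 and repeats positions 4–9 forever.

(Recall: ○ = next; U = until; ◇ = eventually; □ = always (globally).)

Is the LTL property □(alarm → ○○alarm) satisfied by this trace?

No

alarm → ○○alarm must hold at every position from 0 onward. It fails at position 1, so □(alarm → ○○alarm) is false.
Positions where alarm holds: 1, 5, 6, 8, 9.
Check ○○alarm at each: 1→fails, 5→fails, 6→ok, 8→fails, 9→ok.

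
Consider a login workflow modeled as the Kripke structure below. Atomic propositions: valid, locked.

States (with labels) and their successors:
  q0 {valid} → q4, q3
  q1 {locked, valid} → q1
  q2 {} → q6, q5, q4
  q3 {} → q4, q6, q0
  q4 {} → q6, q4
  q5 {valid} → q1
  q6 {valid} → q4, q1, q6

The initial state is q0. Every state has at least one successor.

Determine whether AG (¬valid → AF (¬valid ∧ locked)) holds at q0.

Violated

States satisfying ¬valid → AF (¬valid ∧ locked): {q0, q1, q5, q6}.
States satisfying AG (¬valid → AF (¬valid ∧ locked)): {q1, q5}.
q3 is reachable from q0 and violates ¬valid → AF (¬valid ∧ locked), so AG fails at q0.
q0 ∉ Sat(AG (¬valid → AF (¬valid ∧ locked))).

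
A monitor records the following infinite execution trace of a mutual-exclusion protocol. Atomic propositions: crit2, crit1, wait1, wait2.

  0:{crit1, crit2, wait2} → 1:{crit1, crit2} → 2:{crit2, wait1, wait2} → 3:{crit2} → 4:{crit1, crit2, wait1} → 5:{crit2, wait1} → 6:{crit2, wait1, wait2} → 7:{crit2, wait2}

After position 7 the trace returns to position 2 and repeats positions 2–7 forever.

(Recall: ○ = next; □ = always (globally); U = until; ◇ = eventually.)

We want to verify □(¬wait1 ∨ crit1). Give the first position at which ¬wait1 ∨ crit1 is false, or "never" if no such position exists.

Check ¬wait1 ∨ crit1 at each position in order: 0 ✓, 1 ✓.
At position 2 the labels are {crit2, wait1, wait2}, so ¬wait1 ∨ crit1 is false there. This is the first violation.

2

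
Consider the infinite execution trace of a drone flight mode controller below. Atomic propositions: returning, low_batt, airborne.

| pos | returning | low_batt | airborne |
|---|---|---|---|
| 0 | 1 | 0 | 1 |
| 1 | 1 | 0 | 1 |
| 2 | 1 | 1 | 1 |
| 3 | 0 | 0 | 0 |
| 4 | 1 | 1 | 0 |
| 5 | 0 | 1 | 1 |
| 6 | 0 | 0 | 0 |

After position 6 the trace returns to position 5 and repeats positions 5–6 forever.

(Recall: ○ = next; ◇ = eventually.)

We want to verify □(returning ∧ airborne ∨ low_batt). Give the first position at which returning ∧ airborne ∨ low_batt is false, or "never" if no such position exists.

Check returning ∧ airborne ∨ low_batt at each position in order: 0 ✓, 1 ✓, 2 ✓.
At position 3 the labels are {}, so returning ∧ airborne ∨ low_batt is false there. This is the first violation.

3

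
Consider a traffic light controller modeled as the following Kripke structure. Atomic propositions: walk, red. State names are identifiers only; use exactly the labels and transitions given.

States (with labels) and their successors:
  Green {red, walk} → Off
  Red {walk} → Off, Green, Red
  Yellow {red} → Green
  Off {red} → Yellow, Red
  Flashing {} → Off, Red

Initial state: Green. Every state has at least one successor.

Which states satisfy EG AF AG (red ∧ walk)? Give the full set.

States satisfying AF AG (red ∧ walk): ∅.
States satisfying EG AF AG (red ∧ walk): ∅.

none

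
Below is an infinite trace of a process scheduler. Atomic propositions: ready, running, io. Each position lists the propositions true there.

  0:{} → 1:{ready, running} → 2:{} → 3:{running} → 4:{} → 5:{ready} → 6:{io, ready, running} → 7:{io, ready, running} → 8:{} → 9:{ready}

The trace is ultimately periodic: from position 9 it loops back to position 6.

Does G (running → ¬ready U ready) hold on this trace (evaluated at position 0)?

running → ¬ready U ready holds at every position 0..9, and those are all positions ever visited, so G (running → ¬ready U ready) holds.
Positions where running holds: 1, 3, 6, 7.
Check ¬ready U ready at each: 1→ok, 3→ok, 6→ok, 7→ok.

Yes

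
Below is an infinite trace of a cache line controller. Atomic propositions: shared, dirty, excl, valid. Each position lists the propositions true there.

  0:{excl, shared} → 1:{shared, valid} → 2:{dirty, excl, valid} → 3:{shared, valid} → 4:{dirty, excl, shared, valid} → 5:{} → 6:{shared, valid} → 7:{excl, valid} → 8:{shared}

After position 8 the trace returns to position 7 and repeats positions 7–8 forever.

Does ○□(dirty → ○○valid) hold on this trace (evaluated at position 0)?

Yes

The position after 0 is 1; □(dirty → ○○valid) is true there.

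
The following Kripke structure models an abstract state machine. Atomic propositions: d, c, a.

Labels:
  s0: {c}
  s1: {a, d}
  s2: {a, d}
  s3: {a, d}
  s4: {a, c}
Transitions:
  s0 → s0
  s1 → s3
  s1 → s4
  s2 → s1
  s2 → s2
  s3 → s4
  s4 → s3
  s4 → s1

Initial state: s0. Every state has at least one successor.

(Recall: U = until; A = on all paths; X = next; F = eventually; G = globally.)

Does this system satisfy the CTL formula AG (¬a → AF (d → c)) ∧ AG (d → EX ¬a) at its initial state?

States satisfying ¬a → AF (d → c): {s0, s1, s2, s3, s4}.
States satisfying AG (¬a → AF (d → c)): {s0, s1, s2, s3, s4}.
States satisfying d → EX ¬a: {s0, s4}.
States satisfying AG (d → EX ¬a): {s0}.
States satisfying AG (¬a → AF (d → c)) ∧ AG (d → EX ¬a): {s0}.
s0 ∈ Sat(AG (¬a → AF (d → c)) ∧ AG (d → EX ¬a)).

Yes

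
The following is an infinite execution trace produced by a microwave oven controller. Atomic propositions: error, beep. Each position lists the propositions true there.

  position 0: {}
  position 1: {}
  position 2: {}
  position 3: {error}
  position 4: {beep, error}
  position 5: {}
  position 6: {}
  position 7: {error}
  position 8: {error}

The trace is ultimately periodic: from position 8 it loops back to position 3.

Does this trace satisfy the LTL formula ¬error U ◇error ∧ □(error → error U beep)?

Walking from position 0: ◇error first holds at position 0, and ¬error holds at every earlier position along the way, so ¬error U ◇error holds.
error → error U beep holds at every position 0..8, and those are all positions ever visited, so □(error → error U beep) holds.
Positions where error holds: 3, 4, 7, 8.
Check error U beep at each: 3→ok, 4→ok, 7→ok, 8→ok.
At position 0: ¬error U ◇error is true; □(error → error U beep) is true; so ¬error U ◇error ∧ □(error → error U beep) is true.

Holds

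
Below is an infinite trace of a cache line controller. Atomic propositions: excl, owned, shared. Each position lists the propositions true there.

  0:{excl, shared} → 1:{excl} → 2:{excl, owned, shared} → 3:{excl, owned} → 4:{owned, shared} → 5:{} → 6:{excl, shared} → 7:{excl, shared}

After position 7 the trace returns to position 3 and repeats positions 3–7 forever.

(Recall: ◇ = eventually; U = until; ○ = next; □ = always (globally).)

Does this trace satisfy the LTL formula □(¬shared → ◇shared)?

¬shared → ◇shared holds at every position 0..7, and those are all positions ever visited, so □(¬shared → ◇shared) holds.
Positions where ¬shared holds: 1, 3, 5.
Check ◇shared at each: 1→ok, 3→ok, 5→ok.

Yes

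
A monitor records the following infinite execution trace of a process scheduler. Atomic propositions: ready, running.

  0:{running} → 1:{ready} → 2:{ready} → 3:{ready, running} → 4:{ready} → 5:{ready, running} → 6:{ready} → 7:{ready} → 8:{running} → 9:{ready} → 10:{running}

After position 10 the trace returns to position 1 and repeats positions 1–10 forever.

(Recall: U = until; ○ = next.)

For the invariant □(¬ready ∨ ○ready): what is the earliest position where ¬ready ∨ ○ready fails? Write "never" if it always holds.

7

Check ¬ready ∨ ○ready at each position in order: 0 ✓, 1 ✓, 2 ✓, 3 ✓, 4 ✓, 5 ✓, 6 ✓.
At position 7 the labels are {ready} and the next position 8 has {running}, so ¬ready ∨ ○ready is false there. This is the first violation.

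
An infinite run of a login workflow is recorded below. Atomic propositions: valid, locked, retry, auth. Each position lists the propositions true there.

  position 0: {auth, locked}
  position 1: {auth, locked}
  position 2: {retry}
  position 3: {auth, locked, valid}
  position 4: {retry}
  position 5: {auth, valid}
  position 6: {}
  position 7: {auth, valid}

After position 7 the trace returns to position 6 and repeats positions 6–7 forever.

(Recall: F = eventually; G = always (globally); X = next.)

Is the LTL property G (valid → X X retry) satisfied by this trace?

Violated

valid → X X retry must hold at every position from 0 onward. It fails at position 3, so G (valid → X X retry) is false.
Positions where valid holds: 3, 5, 7.
Check X X retry at each: 3→fails, 5→fails, 7→fails.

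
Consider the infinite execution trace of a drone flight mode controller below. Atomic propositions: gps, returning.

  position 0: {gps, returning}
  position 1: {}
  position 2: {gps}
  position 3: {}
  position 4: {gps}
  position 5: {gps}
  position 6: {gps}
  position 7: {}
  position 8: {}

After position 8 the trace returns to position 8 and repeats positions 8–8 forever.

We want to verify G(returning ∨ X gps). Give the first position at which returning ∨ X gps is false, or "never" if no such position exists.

Check returning ∨ X gps at each position in order: 0 ✓, 1 ✓.
At position 2 the labels are {gps} and the next position 3 has {}, so returning ∨ X gps is false there. This is the first violation.

2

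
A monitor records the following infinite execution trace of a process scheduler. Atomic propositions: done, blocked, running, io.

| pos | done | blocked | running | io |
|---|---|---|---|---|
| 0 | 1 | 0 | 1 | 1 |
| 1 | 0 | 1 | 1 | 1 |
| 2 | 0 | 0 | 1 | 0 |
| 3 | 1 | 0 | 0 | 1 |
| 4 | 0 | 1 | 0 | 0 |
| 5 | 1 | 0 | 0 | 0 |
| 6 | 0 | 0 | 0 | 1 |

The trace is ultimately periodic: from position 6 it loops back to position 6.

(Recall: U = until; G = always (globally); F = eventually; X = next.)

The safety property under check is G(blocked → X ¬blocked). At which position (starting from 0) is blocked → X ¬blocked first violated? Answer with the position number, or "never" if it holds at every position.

never

blocked → X ¬blocked holds at every position 0..6, and those are all the positions the trace ever visits, so the invariant G(blocked → X ¬blocked) is never violated.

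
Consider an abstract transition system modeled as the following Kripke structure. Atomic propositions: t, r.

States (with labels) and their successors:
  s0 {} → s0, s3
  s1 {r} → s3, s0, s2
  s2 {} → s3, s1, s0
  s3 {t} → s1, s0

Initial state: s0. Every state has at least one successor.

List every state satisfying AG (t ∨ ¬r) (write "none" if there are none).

none

States satisfying t ∨ ¬r: {s0, s2, s3}.
States satisfying AG (t ∨ ¬r): ∅.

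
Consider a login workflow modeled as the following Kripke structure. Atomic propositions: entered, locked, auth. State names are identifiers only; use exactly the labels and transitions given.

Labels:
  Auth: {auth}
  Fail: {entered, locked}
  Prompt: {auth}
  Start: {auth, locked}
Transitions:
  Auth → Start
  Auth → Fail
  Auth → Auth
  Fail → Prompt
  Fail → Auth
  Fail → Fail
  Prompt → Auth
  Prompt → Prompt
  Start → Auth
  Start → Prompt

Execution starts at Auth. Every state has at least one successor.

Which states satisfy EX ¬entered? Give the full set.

{Auth, Fail, Prompt, Start}

States satisfying ¬entered: {Auth, Prompt, Start}.
States satisfying EX ¬entered: {Auth, Fail, Prompt, Start}.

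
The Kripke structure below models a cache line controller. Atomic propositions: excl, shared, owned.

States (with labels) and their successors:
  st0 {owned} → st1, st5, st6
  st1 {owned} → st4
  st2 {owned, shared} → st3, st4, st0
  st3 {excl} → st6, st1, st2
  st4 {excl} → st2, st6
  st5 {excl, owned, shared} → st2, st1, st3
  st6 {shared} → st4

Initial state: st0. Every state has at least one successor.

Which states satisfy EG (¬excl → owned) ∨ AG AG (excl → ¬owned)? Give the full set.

States satisfying ¬excl → owned: {st0, st1, st2, st3, st4, st5}.
States satisfying EG (¬excl → owned): {st0, st1, st2, st3, st4, st5}.
States satisfying AG (excl → ¬owned): ∅.
States satisfying AG AG (excl → ¬owned): ∅.
States satisfying EG (¬excl → owned) ∨ AG AG (excl → ¬owned): {st0, st1, st2, st3, st4, st5}.

{st0, st1, st2, st3, st4, st5}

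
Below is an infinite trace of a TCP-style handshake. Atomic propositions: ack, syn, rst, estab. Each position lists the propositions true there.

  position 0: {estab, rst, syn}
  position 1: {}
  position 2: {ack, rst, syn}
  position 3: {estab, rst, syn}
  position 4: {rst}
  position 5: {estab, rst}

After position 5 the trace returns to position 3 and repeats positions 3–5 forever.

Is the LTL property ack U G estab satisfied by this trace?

Walking from position 0: at position 0, G estab has not yet held and ack fails, so ack U G estab is false.

Violated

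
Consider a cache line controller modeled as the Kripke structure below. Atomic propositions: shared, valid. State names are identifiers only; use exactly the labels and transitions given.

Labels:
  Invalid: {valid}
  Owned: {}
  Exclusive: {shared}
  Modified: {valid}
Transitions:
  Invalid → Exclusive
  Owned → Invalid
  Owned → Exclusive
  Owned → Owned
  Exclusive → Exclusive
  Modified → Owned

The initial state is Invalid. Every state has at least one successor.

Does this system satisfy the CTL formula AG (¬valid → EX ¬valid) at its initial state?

States satisfying ¬valid → EX ¬valid: {Invalid, Owned, Exclusive, Modified}.
States satisfying AG (¬valid → EX ¬valid): {Invalid, Owned, Exclusive, Modified}.
Every state reachable from Invalid satisfies ¬valid → EX ¬valid.
Invalid ∈ Sat(AG (¬valid → EX ¬valid)).

Yes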